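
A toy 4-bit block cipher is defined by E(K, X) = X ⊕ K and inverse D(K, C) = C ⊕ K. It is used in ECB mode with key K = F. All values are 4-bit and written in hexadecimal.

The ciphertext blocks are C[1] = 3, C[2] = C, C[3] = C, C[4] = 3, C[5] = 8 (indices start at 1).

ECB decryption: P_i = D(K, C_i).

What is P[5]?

P[5] = 7

P[5]: D(K, 8) = 7.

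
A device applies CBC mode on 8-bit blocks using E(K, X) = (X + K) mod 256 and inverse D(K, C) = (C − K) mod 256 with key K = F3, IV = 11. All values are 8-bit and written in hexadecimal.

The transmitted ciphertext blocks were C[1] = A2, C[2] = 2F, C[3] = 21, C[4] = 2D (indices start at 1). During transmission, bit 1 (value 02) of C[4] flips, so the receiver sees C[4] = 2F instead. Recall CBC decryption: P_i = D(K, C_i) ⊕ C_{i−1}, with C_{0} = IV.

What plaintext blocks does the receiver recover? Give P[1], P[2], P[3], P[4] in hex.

P[1] = BE, P[2] = 9E, P[3] = 01, P[4] = 1D

Only C[4] changed, to 2F. In CBC, a change in C_i garbles P_i and flips the same bit in P_{i+1}. Decrypting the received ciphertext:
P[1]: D(K, A2) = AF; AF ⊕ 11 = BE.
P[2]: D(K, 2F) = 3C; 3C ⊕ A2 = 9E.
P[3]: D(K, 21) = 2E; 2E ⊕ 2F = 01.
P[4]: D(K, 2F) = 3C; 3C ⊕ 21 = 1D.
Blocks that differ from the original plaintext: P[4].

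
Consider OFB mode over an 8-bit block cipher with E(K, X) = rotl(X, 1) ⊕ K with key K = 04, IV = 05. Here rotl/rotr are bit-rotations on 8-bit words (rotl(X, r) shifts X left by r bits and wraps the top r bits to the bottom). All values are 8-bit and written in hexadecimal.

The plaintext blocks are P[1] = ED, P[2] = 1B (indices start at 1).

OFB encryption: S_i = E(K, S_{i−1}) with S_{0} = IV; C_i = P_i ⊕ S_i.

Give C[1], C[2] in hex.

C[1]: S = E(K, 05) = 0E; ED ⊕ 0E = E3.
C[2]: S = E(K, 0E) = 18; 1B ⊕ 18 = 03.

C[1] = E3, C[2] = 03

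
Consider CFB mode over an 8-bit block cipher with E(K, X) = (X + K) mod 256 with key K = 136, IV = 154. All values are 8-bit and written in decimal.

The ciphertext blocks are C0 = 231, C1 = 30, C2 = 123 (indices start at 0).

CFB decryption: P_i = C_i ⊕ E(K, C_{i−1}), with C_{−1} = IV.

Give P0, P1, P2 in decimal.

P0: E(K, 154) = 34; 231 ⊕ 34 = 197.
P1: E(K, 231) = 111; 30 ⊕ 111 = 113.
P2: E(K, 30) = 166; 123 ⊕ 166 = 221.

P0 = 197, P1 = 113, P2 = 221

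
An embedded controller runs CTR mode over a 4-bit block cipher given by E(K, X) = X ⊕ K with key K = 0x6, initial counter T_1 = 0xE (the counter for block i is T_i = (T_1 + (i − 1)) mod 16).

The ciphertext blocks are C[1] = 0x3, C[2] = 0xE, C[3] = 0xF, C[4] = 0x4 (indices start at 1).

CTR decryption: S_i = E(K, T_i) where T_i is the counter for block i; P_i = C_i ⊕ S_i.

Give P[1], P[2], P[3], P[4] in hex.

P[1] = 0xB, P[2] = 0x7, P[3] = 0x9, P[4] = 0x3

P[1]: T = 0xE, S = E(K, T) = 0x8; 0x3 ⊕ 0x8 = 0xB.
P[2]: T = 0xF, S = E(K, T) = 0x9; 0xE ⊕ 0x9 = 0x7.
P[3]: T = 0x0, S = E(K, T) = 0x6; 0xF ⊕ 0x6 = 0x9.
P[4]: T = 0x1, S = E(K, T) = 0x7; 0x4 ⊕ 0x7 = 0x3.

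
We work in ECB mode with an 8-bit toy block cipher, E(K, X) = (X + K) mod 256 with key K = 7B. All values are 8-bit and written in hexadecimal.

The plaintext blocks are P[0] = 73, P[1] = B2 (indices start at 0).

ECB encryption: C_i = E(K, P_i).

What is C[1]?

C[1]: E(K, B2) = 2D.

C[1] = 2D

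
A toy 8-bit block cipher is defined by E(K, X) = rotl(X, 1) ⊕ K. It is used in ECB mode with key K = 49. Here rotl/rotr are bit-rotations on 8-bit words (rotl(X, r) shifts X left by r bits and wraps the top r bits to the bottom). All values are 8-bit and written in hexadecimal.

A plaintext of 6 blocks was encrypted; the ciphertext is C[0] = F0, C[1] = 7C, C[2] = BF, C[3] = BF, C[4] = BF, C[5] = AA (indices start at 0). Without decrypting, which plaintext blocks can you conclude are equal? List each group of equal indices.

P[2] = P[3] = P[4]

ECB encrypts each block independently with the same key, so equal ciphertext blocks imply equal plaintext blocks.
C[2] = C[3] = C[4] = BF, so P[2] = P[3] = P[4].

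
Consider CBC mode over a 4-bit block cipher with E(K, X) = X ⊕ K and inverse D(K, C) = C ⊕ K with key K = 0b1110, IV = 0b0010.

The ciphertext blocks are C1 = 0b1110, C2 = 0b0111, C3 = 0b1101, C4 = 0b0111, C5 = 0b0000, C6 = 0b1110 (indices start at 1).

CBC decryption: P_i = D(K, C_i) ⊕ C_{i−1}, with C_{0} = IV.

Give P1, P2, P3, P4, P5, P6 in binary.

P1 = 0b0010, P2 = 0b0111, P3 = 0b0100, P4 = 0b0100, P5 = 0b1001, P6 = 0b0000

P1: D(K, 0b1110) = 0b0000; 0b0000 ⊕ 0b0010 = 0b0010.
P2: D(K, 0b0111) = 0b1001; 0b1001 ⊕ 0b1110 = 0b0111.
P3: D(K, 0b1101) = 0b0011; 0b0011 ⊕ 0b0111 = 0b0100.
P4: D(K, 0b0111) = 0b1001; 0b1001 ⊕ 0b1101 = 0b0100.
P5: D(K, 0b0000) = 0b1110; 0b1110 ⊕ 0b0111 = 0b1001.
P6: D(K, 0b1110) = 0b0000; 0b0000 ⊕ 0b0000 = 0b0000.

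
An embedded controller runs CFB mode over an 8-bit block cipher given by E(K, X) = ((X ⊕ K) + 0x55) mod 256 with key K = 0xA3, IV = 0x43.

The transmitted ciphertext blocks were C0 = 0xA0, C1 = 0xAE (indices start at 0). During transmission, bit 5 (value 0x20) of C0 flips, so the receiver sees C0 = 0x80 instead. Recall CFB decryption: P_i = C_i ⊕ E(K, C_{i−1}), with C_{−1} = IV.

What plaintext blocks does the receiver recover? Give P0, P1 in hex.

P0 = 0xB5, P1 = 0xD6

Only C0 changed, to 0x80. In CFB, a change in C_i flips the same bit in P_i and garbles P_{i+1}. Decrypting the received ciphertext:
P0: E(K, 0x43) = 0x35; 0x80 ⊕ 0x35 = 0xB5.
P1: E(K, 0x80) = 0x78; 0xAE ⊕ 0x78 = 0xD6.
Blocks that differ from the original plaintext: P0, P1.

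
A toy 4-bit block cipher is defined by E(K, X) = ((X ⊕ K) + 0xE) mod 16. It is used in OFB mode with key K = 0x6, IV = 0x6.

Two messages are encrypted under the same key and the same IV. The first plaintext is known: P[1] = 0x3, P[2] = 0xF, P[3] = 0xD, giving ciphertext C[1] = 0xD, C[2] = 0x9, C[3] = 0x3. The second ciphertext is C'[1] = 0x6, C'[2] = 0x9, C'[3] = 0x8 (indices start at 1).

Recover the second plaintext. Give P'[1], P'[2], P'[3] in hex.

P'[1] = 0x8, P'[2] = 0xF, P'[3] = 0x6

In OFB with a reused IV, both messages share the same keystream S_i, so C_i ⊕ C'_i = P_i ⊕ P'_i and thus P'_i = P_i ⊕ C_i ⊕ C'_i.
P'[1]: 0x3 ⊕ 0xD ⊕ 0x6 = 0x8.
P'[2]: 0xF ⊕ 0x9 ⊕ 0x9 = 0xF.
P'[3]: 0xD ⊕ 0x3 ⊕ 0x8 = 0x6.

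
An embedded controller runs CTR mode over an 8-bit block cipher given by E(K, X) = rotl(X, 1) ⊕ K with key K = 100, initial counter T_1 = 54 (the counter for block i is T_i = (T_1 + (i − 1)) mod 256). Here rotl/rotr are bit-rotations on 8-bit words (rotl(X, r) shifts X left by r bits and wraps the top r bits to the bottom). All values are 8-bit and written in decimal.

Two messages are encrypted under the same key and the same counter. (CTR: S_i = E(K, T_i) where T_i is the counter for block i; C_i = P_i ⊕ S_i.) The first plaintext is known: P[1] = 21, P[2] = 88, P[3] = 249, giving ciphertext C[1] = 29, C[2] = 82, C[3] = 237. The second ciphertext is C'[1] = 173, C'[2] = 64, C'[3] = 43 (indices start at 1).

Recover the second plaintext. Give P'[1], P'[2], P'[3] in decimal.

P'[1] = 165, P'[2] = 74, P'[3] = 63

In CTR with a reused counter, both messages share the same keystream S_i, so C_i ⊕ C'_i = P_i ⊕ P'_i and thus P'_i = P_i ⊕ C_i ⊕ C'_i.
P'[1]: 21 ⊕ 29 ⊕ 173 = 165.
P'[2]: 88 ⊕ 82 ⊕ 64 = 74.
P'[3]: 249 ⊕ 237 ⊕ 43 = 63.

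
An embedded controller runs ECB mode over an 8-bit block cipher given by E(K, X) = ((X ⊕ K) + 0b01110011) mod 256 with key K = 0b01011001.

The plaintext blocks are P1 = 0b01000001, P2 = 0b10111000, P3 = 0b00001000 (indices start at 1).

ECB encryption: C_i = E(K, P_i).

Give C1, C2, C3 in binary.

C1: E(K, 0b01000001) = 0b10001011.
C2: E(K, 0b10111000) = 0b01010100.
C3: E(K, 0b00001000) = 0b11000100.

C1 = 0b10001011, C2 = 0b01010100, C3 = 0b11000100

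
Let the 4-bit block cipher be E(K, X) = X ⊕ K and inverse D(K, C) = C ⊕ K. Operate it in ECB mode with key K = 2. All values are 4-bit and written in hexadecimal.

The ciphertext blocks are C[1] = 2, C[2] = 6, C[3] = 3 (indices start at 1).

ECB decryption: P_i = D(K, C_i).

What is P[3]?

P[3]: D(K, 3) = 1.

P[3] = 1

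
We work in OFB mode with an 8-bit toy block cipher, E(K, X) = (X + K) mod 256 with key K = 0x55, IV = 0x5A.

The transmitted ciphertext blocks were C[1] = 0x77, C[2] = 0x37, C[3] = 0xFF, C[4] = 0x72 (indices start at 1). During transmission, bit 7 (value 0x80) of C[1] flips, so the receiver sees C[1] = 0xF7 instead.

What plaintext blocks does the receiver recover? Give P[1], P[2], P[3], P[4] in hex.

OFB decryption: S_i = E(K, S_{i−1}) with S_{0} = IV; P_i = C_i ⊕ S_i.
Only C[1] changed, to 0xF7. In OFB, a change in C_i flips the same bit in P_i only; the keystream is unaffected. Decrypting the received ciphertext:
P[1]: S = E(K, 0x5A) = 0xAF; 0xF7 ⊕ 0xAF = 0x58.
P[2]: S = E(K, 0xAF) = 0x04; 0x37 ⊕ 0x04 = 0x33.
P[3]: S = E(K, 0x04) = 0x59; 0xFF ⊕ 0x59 = 0xA6.
P[4]: S = E(K, 0x59) = 0xAE; 0x72 ⊕ 0xAE = 0xDC.
Blocks that differ from the original plaintext: P[1].

P[1] = 0x58, P[2] = 0x33, P[3] = 0xA6, P[4] = 0xDC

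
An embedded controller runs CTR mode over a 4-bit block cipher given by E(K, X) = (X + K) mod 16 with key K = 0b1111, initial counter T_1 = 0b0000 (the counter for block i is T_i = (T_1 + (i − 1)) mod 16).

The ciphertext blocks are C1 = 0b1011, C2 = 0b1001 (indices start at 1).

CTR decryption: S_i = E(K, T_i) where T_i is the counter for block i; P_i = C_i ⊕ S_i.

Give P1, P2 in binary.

P1 = 0b0100, P2 = 0b1001

P1: T = 0b0000, S = E(K, T) = 0b1111; 0b1011 ⊕ 0b1111 = 0b0100.
P2: T = 0b0001, S = E(K, T) = 0b0000; 0b1001 ⊕ 0b0000 = 0b1001.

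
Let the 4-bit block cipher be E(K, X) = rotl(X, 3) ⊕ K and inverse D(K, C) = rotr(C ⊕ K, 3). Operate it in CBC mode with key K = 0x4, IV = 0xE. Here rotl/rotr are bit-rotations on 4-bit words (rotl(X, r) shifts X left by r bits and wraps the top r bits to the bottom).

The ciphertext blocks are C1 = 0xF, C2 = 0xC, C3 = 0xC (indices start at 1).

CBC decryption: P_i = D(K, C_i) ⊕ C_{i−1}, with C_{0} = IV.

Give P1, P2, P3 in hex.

P1 = 0x9, P2 = 0xE, P3 = 0xD

P1: D(K, 0xF) = 0x7; 0x7 ⊕ 0xE = 0x9.
P2: D(K, 0xC) = 0x1; 0x1 ⊕ 0xF = 0xE.
P3: D(K, 0xC) = 0x1; 0x1 ⊕ 0xC = 0xD.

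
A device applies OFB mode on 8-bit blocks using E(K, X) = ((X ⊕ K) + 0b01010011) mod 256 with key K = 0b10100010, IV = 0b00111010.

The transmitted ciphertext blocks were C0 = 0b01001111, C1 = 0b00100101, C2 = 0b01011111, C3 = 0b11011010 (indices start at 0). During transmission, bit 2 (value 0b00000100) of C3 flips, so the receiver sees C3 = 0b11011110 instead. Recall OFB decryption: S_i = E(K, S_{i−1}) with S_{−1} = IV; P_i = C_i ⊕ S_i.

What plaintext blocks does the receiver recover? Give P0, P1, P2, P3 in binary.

Only C3 changed, to 0b11011110. In OFB, a change in C_i flips the same bit in P_i only; the keystream is unaffected. Decrypting the received ciphertext:
P0: S = E(K, 0b00111010) = 0b11101011; 0b01001111 ⊕ 0b11101011 = 0b10100100.
P1: S = E(K, 0b11101011) = 0b10011100; 0b00100101 ⊕ 0b10011100 = 0b10111001.
P2: S = E(K, 0b10011100) = 0b10010001; 0b01011111 ⊕ 0b10010001 = 0b11001110.
P3: S = E(K, 0b10010001) = 0b10000110; 0b11011110 ⊕ 0b10000110 = 0b01011000.
Blocks that differ from the original plaintext: P3.

P0 = 0b10100100, P1 = 0b10111001, P2 = 0b11001110, P3 = 0b01011000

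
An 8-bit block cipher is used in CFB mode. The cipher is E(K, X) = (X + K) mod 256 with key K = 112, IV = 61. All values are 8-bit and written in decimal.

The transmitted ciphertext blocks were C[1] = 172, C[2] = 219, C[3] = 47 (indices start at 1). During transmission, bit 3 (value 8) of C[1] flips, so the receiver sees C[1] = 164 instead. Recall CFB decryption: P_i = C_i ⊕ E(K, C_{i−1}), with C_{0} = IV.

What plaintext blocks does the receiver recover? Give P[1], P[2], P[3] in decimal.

P[1] = 9, P[2] = 207, P[3] = 100

Only C[1] changed, to 164. In CFB, a change in C_i flips the same bit in P_i and garbles P_{i+1}. Decrypting the received ciphertext:
P[1]: E(K, 61) = 173; 164 ⊕ 173 = 9.
P[2]: E(K, 164) = 20; 219 ⊕ 20 = 207.
P[3]: E(K, 219) = 75; 47 ⊕ 75 = 100.
Blocks that differ from the original plaintext: P[1], P[2].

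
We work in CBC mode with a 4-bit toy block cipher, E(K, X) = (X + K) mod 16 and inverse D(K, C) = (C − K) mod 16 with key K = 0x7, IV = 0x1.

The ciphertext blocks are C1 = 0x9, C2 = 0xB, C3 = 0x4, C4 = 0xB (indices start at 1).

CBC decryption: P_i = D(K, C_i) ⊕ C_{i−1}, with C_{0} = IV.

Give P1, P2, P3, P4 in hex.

P1 = 0x3, P2 = 0xD, P3 = 0x6, P4 = 0x0

P1: D(K, 0x9) = 0x2; 0x2 ⊕ 0x1 = 0x3.
P2: D(K, 0xB) = 0x4; 0x4 ⊕ 0x9 = 0xD.
P3: D(K, 0x4) = 0xD; 0xD ⊕ 0xB = 0x6.
P4: D(K, 0xB) = 0x4; 0x4 ⊕ 0x4 = 0x0.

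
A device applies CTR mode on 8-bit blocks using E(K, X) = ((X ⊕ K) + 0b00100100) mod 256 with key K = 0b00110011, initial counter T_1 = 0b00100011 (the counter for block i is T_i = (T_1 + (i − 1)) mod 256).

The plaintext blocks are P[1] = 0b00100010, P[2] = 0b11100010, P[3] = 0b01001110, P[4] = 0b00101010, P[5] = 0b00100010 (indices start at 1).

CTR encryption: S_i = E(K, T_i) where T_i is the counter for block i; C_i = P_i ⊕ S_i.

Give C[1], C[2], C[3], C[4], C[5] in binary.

C[1]: T = 0b00100011, S = E(K, T) = 0b00110100; 0b00100010 ⊕ 0b00110100 = 0b00010110.
C[2]: T = 0b00100100, S = E(K, T) = 0b00111011; 0b11100010 ⊕ 0b00111011 = 0b11011001.
C[3]: T = 0b00100101, S = E(K, T) = 0b00111010; 0b01001110 ⊕ 0b00111010 = 0b01110100.
C[4]: T = 0b00100110, S = E(K, T) = 0b00111001; 0b00101010 ⊕ 0b00111001 = 0b00010011.
C[5]: T = 0b00100111, S = E(K, T) = 0b00111000; 0b00100010 ⊕ 0b00111000 = 0b00011010.

C[1] = 0b00010110, C[2] = 0b11011001, C[3] = 0b01110100, C[4] = 0b00010011, C[5] = 0b00011010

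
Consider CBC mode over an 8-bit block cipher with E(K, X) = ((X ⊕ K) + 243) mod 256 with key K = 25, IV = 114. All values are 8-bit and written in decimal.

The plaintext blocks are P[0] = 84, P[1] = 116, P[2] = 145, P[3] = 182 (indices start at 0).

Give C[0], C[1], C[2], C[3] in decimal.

C[0] = 50, C[1] = 82, C[2] = 205, C[3] = 85

CBC encryption: C_i = E(K, P_i ⊕ C_{i−1}), with C_{−1} = IV.
C[0]: P[0] ⊕ 114 = 38; E(K, 38) = 50.
C[1]: P[1] ⊕ 50 = 70; E(K, 70) = 82.
C[2]: P[2] ⊕ 82 = 195; E(K, 195) = 205.
C[3]: P[3] ⊕ 205 = 123; E(K, 123) = 85.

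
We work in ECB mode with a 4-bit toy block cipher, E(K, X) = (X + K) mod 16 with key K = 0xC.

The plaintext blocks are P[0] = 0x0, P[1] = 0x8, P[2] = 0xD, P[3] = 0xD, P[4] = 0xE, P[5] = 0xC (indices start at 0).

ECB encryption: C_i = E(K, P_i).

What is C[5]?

C[5]: E(K, 0xC) = 0x8.

C[5] = 0x8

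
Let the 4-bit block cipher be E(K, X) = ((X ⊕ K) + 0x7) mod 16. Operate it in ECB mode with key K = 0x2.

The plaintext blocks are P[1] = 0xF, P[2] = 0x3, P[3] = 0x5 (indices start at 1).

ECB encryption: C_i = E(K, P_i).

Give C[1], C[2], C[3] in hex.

C[1] = 0x4, C[2] = 0x8, C[3] = 0xE

C[1]: E(K, 0xF) = 0x4.
C[2]: E(K, 0x3) = 0x8.
C[3]: E(K, 0x5) = 0xE.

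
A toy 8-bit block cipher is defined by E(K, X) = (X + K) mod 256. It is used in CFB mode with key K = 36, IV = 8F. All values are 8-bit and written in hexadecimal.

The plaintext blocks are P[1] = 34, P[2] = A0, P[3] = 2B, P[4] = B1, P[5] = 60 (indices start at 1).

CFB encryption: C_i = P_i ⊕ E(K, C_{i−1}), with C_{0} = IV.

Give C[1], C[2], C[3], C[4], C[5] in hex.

C[1]: E(K, 8F) = C5; 34 ⊕ C5 = F1.
C[2]: E(K, F1) = 27; A0 ⊕ 27 = 87.
C[3]: E(K, 87) = BD; 2B ⊕ BD = 96.
C[4]: E(K, 96) = CC; B1 ⊕ CC = 7D.
C[5]: E(K, 7D) = B3; 60 ⊕ B3 = D3.

C[1] = F1, C[2] = 87, C[3] = 96, C[4] = 7D, C[5] = D3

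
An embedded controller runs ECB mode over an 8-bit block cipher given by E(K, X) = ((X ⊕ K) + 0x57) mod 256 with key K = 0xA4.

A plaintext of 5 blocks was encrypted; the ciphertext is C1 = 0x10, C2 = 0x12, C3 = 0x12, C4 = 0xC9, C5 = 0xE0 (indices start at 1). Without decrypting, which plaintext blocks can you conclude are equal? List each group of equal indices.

P2 = P3

ECB encrypts each block independently with the same key, so equal ciphertext blocks imply equal plaintext blocks.
C2 = C3 = 0x12, so P2 = P3.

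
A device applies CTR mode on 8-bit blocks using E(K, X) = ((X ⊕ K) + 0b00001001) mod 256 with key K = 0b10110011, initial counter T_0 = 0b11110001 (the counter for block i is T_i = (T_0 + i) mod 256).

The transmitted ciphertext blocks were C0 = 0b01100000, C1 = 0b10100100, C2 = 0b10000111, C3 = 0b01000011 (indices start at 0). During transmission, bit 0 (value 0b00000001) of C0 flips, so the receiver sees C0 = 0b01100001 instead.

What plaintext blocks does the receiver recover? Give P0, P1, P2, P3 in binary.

P0 = 0b00101010, P1 = 0b11101110, P2 = 0b11001110, P3 = 0b00010011

CTR decryption: S_i = E(K, T_i) where T_i is the counter for block i; P_i = C_i ⊕ S_i.
Only C0 changed, to 0b01100001. In CTR, a change in C_i flips the same bit in P_i only; the keystream is unaffected. Decrypting the received ciphertext:
P0: T = 0b11110001, S = E(K, T) = 0b01001011; 0b01100001 ⊕ 0b01001011 = 0b00101010.
P1: T = 0b11110010, S = E(K, T) = 0b01001010; 0b10100100 ⊕ 0b01001010 = 0b11101110.
P2: T = 0b11110011, S = E(K, T) = 0b01001001; 0b10000111 ⊕ 0b01001001 = 0b11001110.
P3: T = 0b11110100, S = E(K, T) = 0b01010000; 0b01000011 ⊕ 0b01010000 = 0b00010011.
Blocks that differ from the original plaintext: P0.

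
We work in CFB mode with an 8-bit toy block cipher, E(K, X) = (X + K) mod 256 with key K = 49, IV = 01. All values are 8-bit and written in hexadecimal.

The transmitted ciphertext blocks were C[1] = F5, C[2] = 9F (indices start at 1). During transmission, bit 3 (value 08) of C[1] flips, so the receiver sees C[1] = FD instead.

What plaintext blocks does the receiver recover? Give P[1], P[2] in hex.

P[1] = B7, P[2] = D9

CFB decryption: P_i = C_i ⊕ E(K, C_{i−1}), with C_{0} = IV.
Only C[1] changed, to FD. In CFB, a change in C_i flips the same bit in P_i and garbles P_{i+1}. Decrypting the received ciphertext:
P[1]: E(K, 01) = 4A; FD ⊕ 4A = B7.
P[2]: E(K, FD) = 46; 9F ⊕ 46 = D9.
Blocks that differ from the original plaintext: P[1], P[2].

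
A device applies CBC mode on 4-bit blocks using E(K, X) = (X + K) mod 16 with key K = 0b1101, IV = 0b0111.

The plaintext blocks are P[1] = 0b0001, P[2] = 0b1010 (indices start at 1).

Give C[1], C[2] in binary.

C[1] = 0b0011, C[2] = 0b0110

CBC encryption: C_i = E(K, P_i ⊕ C_{i−1}), with C_{0} = IV.
C[1]: P[1] ⊕ 0b0111 = 0b0110; E(K, 0b0110) = 0b0011.
C[2]: P[2] ⊕ 0b0011 = 0b1001; E(K, 0b1001) = 0b0110.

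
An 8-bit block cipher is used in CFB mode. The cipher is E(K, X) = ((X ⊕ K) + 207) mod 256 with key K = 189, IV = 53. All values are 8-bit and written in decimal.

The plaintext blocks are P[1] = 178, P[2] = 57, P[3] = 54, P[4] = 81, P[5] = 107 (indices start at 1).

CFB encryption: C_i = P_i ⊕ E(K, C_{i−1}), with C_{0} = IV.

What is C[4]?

C[4] = 153

C[1]: E(K, 53) = 87; 178 ⊕ 87 = 229.
C[2]: E(K, 229) = 39; 57 ⊕ 39 = 30.
C[3]: E(K, 30) = 114; 54 ⊕ 114 = 68.
C[4]: E(K, 68) = 200; 81 ⊕ 200 = 153.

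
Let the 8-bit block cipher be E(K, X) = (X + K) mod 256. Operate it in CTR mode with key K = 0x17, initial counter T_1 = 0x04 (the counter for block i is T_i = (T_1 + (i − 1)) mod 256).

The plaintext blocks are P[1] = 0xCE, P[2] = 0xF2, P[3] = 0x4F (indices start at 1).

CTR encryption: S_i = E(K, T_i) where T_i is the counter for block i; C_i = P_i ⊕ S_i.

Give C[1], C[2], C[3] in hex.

C[1]: T = 0x04, S = E(K, T) = 0x1B; 0xCE ⊕ 0x1B = 0xD5.
C[2]: T = 0x05, S = E(K, T) = 0x1C; 0xF2 ⊕ 0x1C = 0xEE.
C[3]: T = 0x06, S = E(K, T) = 0x1D; 0x4F ⊕ 0x1D = 0x52.

C[1] = 0xD5, C[2] = 0xEE, C[3] = 0x52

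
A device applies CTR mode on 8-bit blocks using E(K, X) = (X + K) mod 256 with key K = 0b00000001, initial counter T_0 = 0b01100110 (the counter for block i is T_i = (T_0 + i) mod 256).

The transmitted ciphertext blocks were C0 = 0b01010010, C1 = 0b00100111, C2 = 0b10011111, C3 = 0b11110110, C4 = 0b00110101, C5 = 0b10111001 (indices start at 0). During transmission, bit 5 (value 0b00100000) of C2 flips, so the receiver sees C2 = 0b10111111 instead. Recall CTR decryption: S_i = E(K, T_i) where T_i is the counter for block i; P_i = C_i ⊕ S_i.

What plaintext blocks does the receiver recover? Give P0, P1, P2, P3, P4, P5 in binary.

P0 = 0b00110101, P1 = 0b01001111, P2 = 0b11010110, P3 = 0b10011100, P4 = 0b01011110, P5 = 0b11010101

Only C2 changed, to 0b10111111. In CTR, a change in C_i flips the same bit in P_i only; the keystream is unaffected. Decrypting the received ciphertext:
P0: T = 0b01100110, S = E(K, T) = 0b01100111; 0b01010010 ⊕ 0b01100111 = 0b00110101.
P1: T = 0b01100111, S = E(K, T) = 0b01101000; 0b00100111 ⊕ 0b01101000 = 0b01001111.
P2: T = 0b01101000, S = E(K, T) = 0b01101001; 0b10111111 ⊕ 0b01101001 = 0b11010110.
P3: T = 0b01101001, S = E(K, T) = 0b01101010; 0b11110110 ⊕ 0b01101010 = 0b10011100.
P4: T = 0b01101010, S = E(K, T) = 0b01101011; 0b00110101 ⊕ 0b01101011 = 0b01011110.
P5: T = 0b01101011, S = E(K, T) = 0b01101100; 0b10111001 ⊕ 0b01101100 = 0b11010101.
Blocks that differ from the original plaintext: P2.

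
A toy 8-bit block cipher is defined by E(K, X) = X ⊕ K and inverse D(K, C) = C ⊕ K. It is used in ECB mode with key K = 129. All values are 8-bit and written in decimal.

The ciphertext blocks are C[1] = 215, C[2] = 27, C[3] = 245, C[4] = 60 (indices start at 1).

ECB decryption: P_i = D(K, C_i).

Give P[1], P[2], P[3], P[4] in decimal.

P[1] = 86, P[2] = 154, P[3] = 116, P[4] = 189

P[1]: D(K, 215) = 86.
P[2]: D(K, 27) = 154.
P[3]: D(K, 245) = 116.
P[4]: D(K, 60) = 189.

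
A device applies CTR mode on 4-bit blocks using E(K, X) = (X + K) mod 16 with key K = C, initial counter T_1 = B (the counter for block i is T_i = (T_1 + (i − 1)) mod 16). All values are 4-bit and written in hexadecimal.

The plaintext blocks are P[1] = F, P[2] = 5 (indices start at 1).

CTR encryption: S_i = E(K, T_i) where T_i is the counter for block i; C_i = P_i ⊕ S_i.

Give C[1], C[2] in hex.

C[1]: T = B, S = E(K, T) = 7; F ⊕ 7 = 8.
C[2]: T = C, S = E(K, T) = 8; 5 ⊕ 8 = D.

C[1] = 8, C[2] = D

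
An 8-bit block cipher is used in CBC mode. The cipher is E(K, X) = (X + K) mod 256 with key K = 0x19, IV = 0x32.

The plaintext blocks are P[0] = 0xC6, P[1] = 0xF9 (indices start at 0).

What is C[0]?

CBC encryption: C_i = E(K, P_i ⊕ C_{i−1}), with C_{−1} = IV.
C[0]: P[0] ⊕ 0x32 = 0xF4; E(K, 0xF4) = 0x0D.

C[0] = 0x0D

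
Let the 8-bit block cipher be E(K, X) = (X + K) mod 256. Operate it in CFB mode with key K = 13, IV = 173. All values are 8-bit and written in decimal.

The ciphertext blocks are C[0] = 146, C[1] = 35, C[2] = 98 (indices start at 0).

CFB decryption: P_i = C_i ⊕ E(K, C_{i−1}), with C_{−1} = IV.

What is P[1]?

P[1] = 188

P[1]: E(K, 146) = 159; 35 ⊕ 159 = 188.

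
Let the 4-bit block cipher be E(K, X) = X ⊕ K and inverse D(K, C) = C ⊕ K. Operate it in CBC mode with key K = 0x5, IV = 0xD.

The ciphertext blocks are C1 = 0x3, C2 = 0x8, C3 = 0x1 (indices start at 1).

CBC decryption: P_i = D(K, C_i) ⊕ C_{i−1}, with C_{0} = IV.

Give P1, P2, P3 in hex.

P1: D(K, 0x3) = 0x6; 0x6 ⊕ 0xD = 0xB.
P2: D(K, 0x8) = 0xD; 0xD ⊕ 0x3 = 0xE.
P3: D(K, 0x1) = 0x4; 0x4 ⊕ 0x8 = 0xC.

P1 = 0xB, P2 = 0xE, P3 = 0xC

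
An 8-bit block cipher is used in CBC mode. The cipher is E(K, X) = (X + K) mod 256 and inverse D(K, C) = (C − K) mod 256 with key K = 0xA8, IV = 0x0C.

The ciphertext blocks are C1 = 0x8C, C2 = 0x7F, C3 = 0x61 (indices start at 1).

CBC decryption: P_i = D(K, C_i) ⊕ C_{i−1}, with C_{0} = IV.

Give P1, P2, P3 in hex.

P1: D(K, 0x8C) = 0xE4; 0xE4 ⊕ 0x0C = 0xE8.
P2: D(K, 0x7F) = 0xD7; 0xD7 ⊕ 0x8C = 0x5B.
P3: D(K, 0x61) = 0xB9; 0xB9 ⊕ 0x7F = 0xC6.

P1 = 0xE8, P2 = 0x5B, P3 = 0xC6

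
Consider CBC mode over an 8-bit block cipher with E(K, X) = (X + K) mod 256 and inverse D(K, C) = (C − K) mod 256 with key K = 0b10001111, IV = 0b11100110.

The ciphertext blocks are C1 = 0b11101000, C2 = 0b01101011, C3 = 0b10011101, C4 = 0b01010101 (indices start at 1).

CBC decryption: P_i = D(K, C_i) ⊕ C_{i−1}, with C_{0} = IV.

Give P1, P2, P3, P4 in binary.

P1 = 0b10111111, P2 = 0b00110100, P3 = 0b01100101, P4 = 0b01011011

P1: D(K, 0b11101000) = 0b01011001; 0b01011001 ⊕ 0b11100110 = 0b10111111.
P2: D(K, 0b01101011) = 0b11011100; 0b11011100 ⊕ 0b11101000 = 0b00110100.
P3: D(K, 0b10011101) = 0b00001110; 0b00001110 ⊕ 0b01101011 = 0b01100101.
P4: D(K, 0b01010101) = 0b11000110; 0b11000110 ⊕ 0b10011101 = 0b01011011.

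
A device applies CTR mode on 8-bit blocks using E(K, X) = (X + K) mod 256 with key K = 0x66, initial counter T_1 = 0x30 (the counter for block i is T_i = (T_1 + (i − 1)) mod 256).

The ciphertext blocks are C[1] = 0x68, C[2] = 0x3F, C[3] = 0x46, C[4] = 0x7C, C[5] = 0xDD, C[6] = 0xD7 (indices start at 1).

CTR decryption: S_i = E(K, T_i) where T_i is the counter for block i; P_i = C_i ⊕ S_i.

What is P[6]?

P[6]: T = 0x35, S = E(K, T) = 0x9B; 0xD7 ⊕ 0x9B = 0x4C.

P[6] = 0x4C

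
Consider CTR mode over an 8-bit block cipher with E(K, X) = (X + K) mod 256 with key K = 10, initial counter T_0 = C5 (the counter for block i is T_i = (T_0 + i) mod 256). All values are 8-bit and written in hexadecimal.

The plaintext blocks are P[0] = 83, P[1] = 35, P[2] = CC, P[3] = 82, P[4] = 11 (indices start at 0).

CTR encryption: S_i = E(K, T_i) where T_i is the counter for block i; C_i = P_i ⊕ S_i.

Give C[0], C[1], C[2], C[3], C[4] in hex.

C[0] = 56, C[1] = E3, C[2] = 1B, C[3] = 5A, C[4] = C8

C[0]: T = C5, S = E(K, T) = D5; 83 ⊕ D5 = 56.
C[1]: T = C6, S = E(K, T) = D6; 35 ⊕ D6 = E3.
C[2]: T = C7, S = E(K, T) = D7; CC ⊕ D7 = 1B.
C[3]: T = C8, S = E(K, T) = D8; 82 ⊕ D8 = 5A.
C[4]: T = C9, S = E(K, T) = D9; 11 ⊕ D9 = C8.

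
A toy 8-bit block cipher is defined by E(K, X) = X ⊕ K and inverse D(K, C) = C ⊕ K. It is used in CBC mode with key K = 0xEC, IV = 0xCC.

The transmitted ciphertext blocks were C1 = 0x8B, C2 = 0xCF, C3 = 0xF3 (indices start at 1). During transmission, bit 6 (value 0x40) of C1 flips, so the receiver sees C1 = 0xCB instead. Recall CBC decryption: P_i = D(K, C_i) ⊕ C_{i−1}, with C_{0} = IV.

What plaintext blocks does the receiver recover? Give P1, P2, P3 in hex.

P1 = 0xEB, P2 = 0xE8, P3 = 0xD0

Only C1 changed, to 0xCB. In CBC, a change in C_i garbles P_i and flips the same bit in P_{i+1}. Decrypting the received ciphertext:
P1: D(K, 0xCB) = 0x27; 0x27 ⊕ 0xCC = 0xEB.
P2: D(K, 0xCF) = 0x23; 0x23 ⊕ 0xCB = 0xE8.
P3: D(K, 0xF3) = 0x1F; 0x1F ⊕ 0xCF = 0xD0.
Blocks that differ from the original plaintext: P1, P2.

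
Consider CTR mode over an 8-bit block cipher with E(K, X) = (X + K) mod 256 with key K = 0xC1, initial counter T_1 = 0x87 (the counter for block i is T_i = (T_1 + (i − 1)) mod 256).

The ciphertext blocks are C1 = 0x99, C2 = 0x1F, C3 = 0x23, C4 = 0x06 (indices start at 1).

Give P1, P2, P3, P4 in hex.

P1 = 0xD1, P2 = 0x56, P3 = 0x69, P4 = 0x4D

CTR decryption: S_i = E(K, T_i) where T_i is the counter for block i; P_i = C_i ⊕ S_i.
P1: T = 0x87, S = E(K, T) = 0x48; 0x99 ⊕ 0x48 = 0xD1.
P2: T = 0x88, S = E(K, T) = 0x49; 0x1F ⊕ 0x49 = 0x56.
P3: T = 0x89, S = E(K, T) = 0x4A; 0x23 ⊕ 0x4A = 0x69.
P4: T = 0x8A, S = E(K, T) = 0x4B; 0x06 ⊕ 0x4B = 0x4D.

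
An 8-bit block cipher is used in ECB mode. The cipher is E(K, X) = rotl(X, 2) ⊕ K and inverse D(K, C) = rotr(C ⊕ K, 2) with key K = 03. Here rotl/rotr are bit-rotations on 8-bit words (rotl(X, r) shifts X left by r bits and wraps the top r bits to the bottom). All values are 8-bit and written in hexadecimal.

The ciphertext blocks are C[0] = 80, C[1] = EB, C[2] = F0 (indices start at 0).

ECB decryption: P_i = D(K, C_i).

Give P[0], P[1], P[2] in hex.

P[0] = E0, P[1] = 3A, P[2] = FC

P[0]: D(K, 80) = E0.
P[1]: D(K, EB) = 3A.
P[2]: D(K, F0) = FC.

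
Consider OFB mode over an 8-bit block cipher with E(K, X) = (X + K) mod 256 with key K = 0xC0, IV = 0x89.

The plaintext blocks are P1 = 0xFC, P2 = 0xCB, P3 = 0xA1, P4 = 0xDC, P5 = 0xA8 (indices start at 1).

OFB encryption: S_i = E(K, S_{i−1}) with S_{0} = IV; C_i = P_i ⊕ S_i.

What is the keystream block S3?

C1: S = E(K, 0x89) = 0x49; 0xFC ⊕ 0x49 = 0xB5.
C2: S = E(K, 0x49) = 0x09; 0xCB ⊕ 0x09 = 0xC2.
C3: S = E(K, 0x09) = 0xC9; 0xA1 ⊕ 0xC9 = 0x68.
So S3 = 0xC9.

0xC9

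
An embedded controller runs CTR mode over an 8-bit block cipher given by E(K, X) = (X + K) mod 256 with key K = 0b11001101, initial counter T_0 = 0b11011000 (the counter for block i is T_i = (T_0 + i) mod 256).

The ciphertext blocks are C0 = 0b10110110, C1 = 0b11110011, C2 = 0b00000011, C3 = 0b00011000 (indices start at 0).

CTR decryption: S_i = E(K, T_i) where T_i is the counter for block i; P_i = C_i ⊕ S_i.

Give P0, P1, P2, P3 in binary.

P0: T = 0b11011000, S = E(K, T) = 0b10100101; 0b10110110 ⊕ 0b10100101 = 0b00010011.
P1: T = 0b11011001, S = E(K, T) = 0b10100110; 0b11110011 ⊕ 0b10100110 = 0b01010101.
P2: T = 0b11011010, S = E(K, T) = 0b10100111; 0b00000011 ⊕ 0b10100111 = 0b10100100.
P3: T = 0b11011011, S = E(K, T) = 0b10101000; 0b00011000 ⊕ 0b10101000 = 0b10110000.

P0 = 0b00010011, P1 = 0b01010101, P2 = 0b10100100, P3 = 0b10110000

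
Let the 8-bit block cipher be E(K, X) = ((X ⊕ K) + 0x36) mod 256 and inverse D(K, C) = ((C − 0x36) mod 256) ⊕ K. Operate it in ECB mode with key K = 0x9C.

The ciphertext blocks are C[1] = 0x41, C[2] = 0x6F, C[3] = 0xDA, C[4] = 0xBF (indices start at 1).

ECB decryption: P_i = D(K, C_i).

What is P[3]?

P[3] = 0x38

P[3]: D(K, 0xDA) = 0x38.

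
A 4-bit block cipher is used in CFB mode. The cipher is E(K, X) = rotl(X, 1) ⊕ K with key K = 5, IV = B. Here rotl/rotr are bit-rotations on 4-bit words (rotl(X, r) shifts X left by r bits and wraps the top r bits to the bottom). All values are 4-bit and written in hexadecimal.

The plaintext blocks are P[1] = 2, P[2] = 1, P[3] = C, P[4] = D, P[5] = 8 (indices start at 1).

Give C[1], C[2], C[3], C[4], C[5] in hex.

C[1] = 0, C[2] = 4, C[3] = 1, C[4] = A, C[5] = 8

CFB encryption: C_i = P_i ⊕ E(K, C_{i−1}), with C_{0} = IV.
C[1]: E(K, B) = 2; 2 ⊕ 2 = 0.
C[2]: E(K, 0) = 5; 1 ⊕ 5 = 4.
C[3]: E(K, 4) = D; C ⊕ D = 1.
C[4]: E(K, 1) = 7; D ⊕ 7 = A.
C[5]: E(K, A) = 0; 8 ⊕ 0 = 8.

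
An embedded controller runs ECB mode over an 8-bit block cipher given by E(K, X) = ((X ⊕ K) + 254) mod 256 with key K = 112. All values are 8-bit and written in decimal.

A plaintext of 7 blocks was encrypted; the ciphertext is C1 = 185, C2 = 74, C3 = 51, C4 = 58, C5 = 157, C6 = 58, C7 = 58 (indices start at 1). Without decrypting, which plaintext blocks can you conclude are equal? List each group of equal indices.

P4 = P6 = P7

ECB encrypts each block independently with the same key, so equal ciphertext blocks imply equal plaintext blocks.
C4 = C6 = C7 = 58, so P4 = P6 = P7.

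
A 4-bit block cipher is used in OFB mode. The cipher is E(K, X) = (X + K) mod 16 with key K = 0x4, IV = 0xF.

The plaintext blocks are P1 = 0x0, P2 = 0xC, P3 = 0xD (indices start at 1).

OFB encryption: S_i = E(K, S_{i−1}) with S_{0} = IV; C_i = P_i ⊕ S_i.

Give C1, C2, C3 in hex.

C1: S = E(K, 0xF) = 0x3; 0x0 ⊕ 0x3 = 0x3.
C2: S = E(K, 0x3) = 0x7; 0xC ⊕ 0x7 = 0xB.
C3: S = E(K, 0x7) = 0xB; 0xD ⊕ 0xB = 0x6.

C1 = 0x3, C2 = 0xB, C3 = 0x6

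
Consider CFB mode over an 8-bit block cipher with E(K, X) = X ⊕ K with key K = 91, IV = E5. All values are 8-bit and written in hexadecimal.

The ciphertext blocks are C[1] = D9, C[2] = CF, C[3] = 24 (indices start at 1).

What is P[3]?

CFB decryption: P_i = C_i ⊕ E(K, C_{i−1}), with C_{0} = IV.
P[3]: E(K, CF) = 5E; 24 ⊕ 5E = 7A.

P[3] = 7A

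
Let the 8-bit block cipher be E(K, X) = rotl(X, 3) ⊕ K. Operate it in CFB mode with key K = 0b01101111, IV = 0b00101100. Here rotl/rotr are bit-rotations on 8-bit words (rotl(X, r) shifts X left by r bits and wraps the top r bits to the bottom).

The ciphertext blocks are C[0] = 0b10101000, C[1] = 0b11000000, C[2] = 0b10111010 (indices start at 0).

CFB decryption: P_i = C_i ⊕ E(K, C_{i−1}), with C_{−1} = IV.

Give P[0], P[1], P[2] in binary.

P[0] = 0b10100110, P[1] = 0b11101010, P[2] = 0b11010011

P[0]: E(K, 0b00101100) = 0b00001110; 0b10101000 ⊕ 0b00001110 = 0b10100110.
P[1]: E(K, 0b10101000) = 0b00101010; 0b11000000 ⊕ 0b00101010 = 0b11101010.
P[2]: E(K, 0b11000000) = 0b01101001; 0b10111010 ⊕ 0b01101001 = 0b11010011.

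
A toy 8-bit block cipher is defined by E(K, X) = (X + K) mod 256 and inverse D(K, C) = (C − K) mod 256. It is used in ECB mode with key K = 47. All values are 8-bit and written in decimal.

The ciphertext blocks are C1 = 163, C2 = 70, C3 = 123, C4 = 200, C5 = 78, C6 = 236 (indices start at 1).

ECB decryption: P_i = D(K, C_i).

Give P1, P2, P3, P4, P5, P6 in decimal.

P1: D(K, 163) = 116.
P2: D(K, 70) = 23.
P3: D(K, 123) = 76.
P4: D(K, 200) = 153.
P5: D(K, 78) = 31.
P6: D(K, 236) = 189.

P1 = 116, P2 = 23, P3 = 76, P4 = 153, P5 = 31, P6 = 189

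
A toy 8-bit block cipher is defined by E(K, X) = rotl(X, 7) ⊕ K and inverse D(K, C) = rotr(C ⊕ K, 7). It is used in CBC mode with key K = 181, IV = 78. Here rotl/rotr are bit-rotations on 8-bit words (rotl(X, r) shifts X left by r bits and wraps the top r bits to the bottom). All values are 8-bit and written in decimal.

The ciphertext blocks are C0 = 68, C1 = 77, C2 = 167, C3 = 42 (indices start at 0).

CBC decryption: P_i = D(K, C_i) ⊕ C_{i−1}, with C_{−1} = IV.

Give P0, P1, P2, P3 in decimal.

P0 = 173, P1 = 181, P2 = 105, P3 = 152

P0: D(K, 68) = 227; 227 ⊕ 78 = 173.
P1: D(K, 77) = 241; 241 ⊕ 68 = 181.
P2: D(K, 167) = 36; 36 ⊕ 77 = 105.
P3: D(K, 42) = 63; 63 ⊕ 167 = 152.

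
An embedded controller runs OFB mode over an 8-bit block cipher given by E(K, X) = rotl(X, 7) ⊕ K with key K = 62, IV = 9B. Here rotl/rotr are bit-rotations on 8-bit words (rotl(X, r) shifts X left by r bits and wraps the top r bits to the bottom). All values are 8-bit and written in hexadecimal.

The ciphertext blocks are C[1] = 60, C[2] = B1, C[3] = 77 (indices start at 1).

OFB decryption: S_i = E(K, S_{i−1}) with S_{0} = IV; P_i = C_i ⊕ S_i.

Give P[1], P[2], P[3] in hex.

P[1] = CF, P[2] = 04, P[3] = CF

P[1]: S = E(K, 9B) = AF; 60 ⊕ AF = CF.
P[2]: S = E(K, AF) = B5; B1 ⊕ B5 = 04.
P[3]: S = E(K, B5) = B8; 77 ⊕ B8 = CF.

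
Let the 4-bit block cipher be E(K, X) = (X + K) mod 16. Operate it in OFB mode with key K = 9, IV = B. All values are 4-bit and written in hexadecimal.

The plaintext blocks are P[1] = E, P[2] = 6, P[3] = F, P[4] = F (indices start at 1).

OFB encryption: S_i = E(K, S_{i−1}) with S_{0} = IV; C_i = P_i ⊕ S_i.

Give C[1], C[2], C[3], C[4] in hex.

C[1]: S = E(K, B) = 4; E ⊕ 4 = A.
C[2]: S = E(K, 4) = D; 6 ⊕ D = B.
C[3]: S = E(K, D) = 6; F ⊕ 6 = 9.
C[4]: S = E(K, 6) = F; F ⊕ F = 0.

C[1] = A, C[2] = B, C[3] = 9, C[4] = 0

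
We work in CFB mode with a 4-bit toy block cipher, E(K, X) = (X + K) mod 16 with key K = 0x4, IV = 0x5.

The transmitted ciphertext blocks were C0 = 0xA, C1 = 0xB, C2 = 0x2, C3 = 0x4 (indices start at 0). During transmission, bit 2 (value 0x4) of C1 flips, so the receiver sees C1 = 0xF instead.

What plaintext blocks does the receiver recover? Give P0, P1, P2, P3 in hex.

CFB decryption: P_i = C_i ⊕ E(K, C_{i−1}), with C_{−1} = IV.
Only C1 changed, to 0xF. In CFB, a change in C_i flips the same bit in P_i and garbles P_{i+1}. Decrypting the received ciphertext:
P0: E(K, 0x5) = 0x9; 0xA ⊕ 0x9 = 0x3.
P1: E(K, 0xA) = 0xE; 0xF ⊕ 0xE = 0x1.
P2: E(K, 0xF) = 0x3; 0x2 ⊕ 0x3 = 0x1.
P3: E(K, 0x2) = 0x6; 0x4 ⊕ 0x6 = 0x2.
Blocks that differ from the original plaintext: P1, P2.

P0 = 0x3, P1 = 0x1, P2 = 0x1, P3 = 0x2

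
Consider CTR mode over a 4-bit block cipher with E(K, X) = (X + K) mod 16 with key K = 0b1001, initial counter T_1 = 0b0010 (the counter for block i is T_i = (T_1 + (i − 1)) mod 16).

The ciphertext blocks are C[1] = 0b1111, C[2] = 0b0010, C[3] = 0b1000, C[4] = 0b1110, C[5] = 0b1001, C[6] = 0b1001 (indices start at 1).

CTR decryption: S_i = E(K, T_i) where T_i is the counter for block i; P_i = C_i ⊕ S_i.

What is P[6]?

P[6]: T = 0b0111, S = E(K, T) = 0b0000; 0b1001 ⊕ 0b0000 = 0b1001.

P[6] = 0b1001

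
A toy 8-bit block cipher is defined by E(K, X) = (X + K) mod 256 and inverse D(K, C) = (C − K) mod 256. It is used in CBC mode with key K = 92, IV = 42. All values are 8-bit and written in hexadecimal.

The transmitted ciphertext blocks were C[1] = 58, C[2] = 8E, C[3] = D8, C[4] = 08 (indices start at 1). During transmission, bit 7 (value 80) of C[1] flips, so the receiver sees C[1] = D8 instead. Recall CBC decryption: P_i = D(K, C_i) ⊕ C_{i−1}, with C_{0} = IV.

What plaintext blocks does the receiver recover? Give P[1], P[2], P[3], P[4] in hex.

Only C[1] changed, to D8. In CBC, a change in C_i garbles P_i and flips the same bit in P_{i+1}. Decrypting the received ciphertext:
P[1]: D(K, D8) = 46; 46 ⊕ 42 = 04.
P[2]: D(K, 8E) = FC; FC ⊕ D8 = 24.
P[3]: D(K, D8) = 46; 46 ⊕ 8E = C8.
P[4]: D(K, 08) = 76; 76 ⊕ D8 = AE.
Blocks that differ from the original plaintext: P[1], P[2].

P[1] = 04, P[2] = 24, P[3] = C8, P[4] = AE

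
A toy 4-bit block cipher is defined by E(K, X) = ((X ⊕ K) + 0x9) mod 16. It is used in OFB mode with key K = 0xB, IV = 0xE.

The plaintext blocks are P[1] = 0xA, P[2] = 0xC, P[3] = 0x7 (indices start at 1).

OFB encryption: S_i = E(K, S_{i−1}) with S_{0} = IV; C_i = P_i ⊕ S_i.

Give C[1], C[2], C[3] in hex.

C[1]: S = E(K, 0xE) = 0xE; 0xA ⊕ 0xE = 0x4.
C[2]: S = E(K, 0xE) = 0xE; 0xC ⊕ 0xE = 0x2.
C[3]: S = E(K, 0xE) = 0xE; 0x7 ⊕ 0xE = 0x9.

C[1] = 0x4, C[2] = 0x2, C[3] = 0x9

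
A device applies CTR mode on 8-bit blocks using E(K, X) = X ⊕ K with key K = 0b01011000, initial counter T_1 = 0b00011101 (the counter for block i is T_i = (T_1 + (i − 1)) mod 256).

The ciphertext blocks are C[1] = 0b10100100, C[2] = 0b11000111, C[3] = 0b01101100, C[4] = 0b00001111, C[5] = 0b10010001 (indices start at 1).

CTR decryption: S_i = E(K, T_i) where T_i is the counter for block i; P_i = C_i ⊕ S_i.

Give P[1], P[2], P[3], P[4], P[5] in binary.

P[1] = 0b11100001, P[2] = 0b10000001, P[3] = 0b00101011, P[4] = 0b01110111, P[5] = 0b11101000

P[1]: T = 0b00011101, S = E(K, T) = 0b01000101; 0b10100100 ⊕ 0b01000101 = 0b11100001.
P[2]: T = 0b00011110, S = E(K, T) = 0b01000110; 0b11000111 ⊕ 0b01000110 = 0b10000001.
P[3]: T = 0b00011111, S = E(K, T) = 0b01000111; 0b01101100 ⊕ 0b01000111 = 0b00101011.
P[4]: T = 0b00100000, S = E(K, T) = 0b01111000; 0b00001111 ⊕ 0b01111000 = 0b01110111.
P[5]: T = 0b00100001, S = E(K, T) = 0b01111001; 0b10010001 ⊕ 0b01111001 = 0b11101000.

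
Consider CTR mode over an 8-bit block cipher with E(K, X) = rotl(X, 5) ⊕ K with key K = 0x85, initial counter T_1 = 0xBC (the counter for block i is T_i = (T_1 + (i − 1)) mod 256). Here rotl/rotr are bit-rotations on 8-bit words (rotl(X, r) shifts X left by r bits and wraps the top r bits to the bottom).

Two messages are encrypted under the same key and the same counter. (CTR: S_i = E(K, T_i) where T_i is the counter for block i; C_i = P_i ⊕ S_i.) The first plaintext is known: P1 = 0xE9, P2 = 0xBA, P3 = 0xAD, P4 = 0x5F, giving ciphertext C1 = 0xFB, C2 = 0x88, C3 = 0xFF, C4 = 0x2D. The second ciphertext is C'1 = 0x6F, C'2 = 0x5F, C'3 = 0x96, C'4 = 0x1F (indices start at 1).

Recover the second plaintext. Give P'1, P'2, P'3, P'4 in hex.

P'1 = 0x7D, P'2 = 0x6D, P'3 = 0xC4, P'4 = 0x6D

In CTR with a reused counter, both messages share the same keystream S_i, so C_i ⊕ C'_i = P_i ⊕ P'_i and thus P'_i = P_i ⊕ C_i ⊕ C'_i.
P'1: 0xE9 ⊕ 0xFB ⊕ 0x6F = 0x7D.
P'2: 0xBA ⊕ 0x88 ⊕ 0x5F = 0x6D.
P'3: 0xAD ⊕ 0xFF ⊕ 0x96 = 0xC4.
P'4: 0x5F ⊕ 0x2D ⊕ 0x1F = 0x6D.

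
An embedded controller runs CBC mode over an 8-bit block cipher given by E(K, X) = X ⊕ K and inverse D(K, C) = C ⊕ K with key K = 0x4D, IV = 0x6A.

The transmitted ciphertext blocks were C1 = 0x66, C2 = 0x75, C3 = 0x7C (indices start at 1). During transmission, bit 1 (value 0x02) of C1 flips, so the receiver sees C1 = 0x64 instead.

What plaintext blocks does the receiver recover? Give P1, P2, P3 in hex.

P1 = 0x43, P2 = 0x5C, P3 = 0x44

CBC decryption: P_i = D(K, C_i) ⊕ C_{i−1}, with C_{0} = IV.
Only C1 changed, to 0x64. In CBC, a change in C_i garbles P_i and flips the same bit in P_{i+1}. Decrypting the received ciphertext:
P1: D(K, 0x64) = 0x29; 0x29 ⊕ 0x6A = 0x43.
P2: D(K, 0x75) = 0x38; 0x38 ⊕ 0x64 = 0x5C.
P3: D(K, 0x7C) = 0x31; 0x31 ⊕ 0x75 = 0x44.
Blocks that differ from the original plaintext: P1, P2.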